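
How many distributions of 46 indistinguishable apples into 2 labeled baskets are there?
C(46+2-1, 2-1) = C(47, 1) = 47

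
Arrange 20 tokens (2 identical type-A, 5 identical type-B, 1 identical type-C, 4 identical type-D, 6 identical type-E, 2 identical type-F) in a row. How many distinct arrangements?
20! / (2! × 5! × 1! × 4! × 6! × 2!) = 293318625600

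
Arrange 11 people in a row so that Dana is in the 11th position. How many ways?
Fix one position: (11-1)! = 3628800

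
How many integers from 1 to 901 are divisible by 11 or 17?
⌊901/11⌋ + ⌊901/17⌋ - ⌊901/187⌋ = 81 + 53 - 4 = 130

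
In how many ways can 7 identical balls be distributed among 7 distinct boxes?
C(7+7-1, 7-1) = C(13, 6) = 1716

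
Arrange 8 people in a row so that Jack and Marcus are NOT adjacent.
Total - adjacent = 8! - (8-1)!×2 = 40320 - 10080 = 30240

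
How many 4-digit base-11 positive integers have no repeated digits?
First digit: 10 choices (nonzero). Then descending: 10 × 10 × 9 × 8 = 7200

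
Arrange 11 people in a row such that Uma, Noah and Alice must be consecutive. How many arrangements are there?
Treat the 3 as one block: (11-3+1)! × 3! = 362880 × 6 = 2177280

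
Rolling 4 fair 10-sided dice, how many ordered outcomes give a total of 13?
Coefficient of x^13 in (x + x² + ... + x^10)^4. By inclusion-exclusion on dice exceeding 10: Σ_j (-1)^j C(4,j)·C(13-1-10j, 3) = C(4,0)·C(12,3) = 1·220 = 220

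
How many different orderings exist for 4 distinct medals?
4! = 24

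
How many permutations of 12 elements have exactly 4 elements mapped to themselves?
Choose the 4 fixed points C(12,4) = 495, derange the rest: !8 = Σ_{j=0}^{8} (-1)^j·8!/j! = 40320 - 40320 + 20160 - 6720 + 1680 - 336 + 56 - 8 + 1 = 14833. Product = 495 × 14833 = 7342335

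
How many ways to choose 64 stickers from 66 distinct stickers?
C(66,64) = 66!/(64!×2!) = 2145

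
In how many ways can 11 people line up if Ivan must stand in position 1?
Fix one position: (11-1)! = 3628800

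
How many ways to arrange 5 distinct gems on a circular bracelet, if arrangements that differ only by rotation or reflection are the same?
(5-1)!/2 = 24/2 = 12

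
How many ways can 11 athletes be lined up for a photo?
11! = 39916800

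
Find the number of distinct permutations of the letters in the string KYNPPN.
6! / (2! × 1! × 2! × 1!) = 180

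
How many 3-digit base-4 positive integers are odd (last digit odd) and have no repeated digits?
Last∈{1,3}. Last=0: 0. Last nonzero: 2×2×P(2,1) = 8. Total = 8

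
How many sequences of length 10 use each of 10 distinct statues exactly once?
10! = 3628800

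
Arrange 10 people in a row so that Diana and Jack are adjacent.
Treat as block: (10-1)! × 2! = 362880 × 2 = 725760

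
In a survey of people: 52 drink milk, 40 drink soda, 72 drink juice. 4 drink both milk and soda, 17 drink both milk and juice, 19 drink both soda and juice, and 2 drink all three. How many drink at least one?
|A∪B∪C| = 52+40+72-4-17-19+2 = 126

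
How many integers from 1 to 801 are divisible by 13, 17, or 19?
⌊801/13⌋+⌊801/17⌋+⌊801/19⌋ - ⌊801/221⌋-⌊801/247⌋-⌊801/323⌋ + ⌊801/4199⌋ = 61+47+42 - 3-3-2 + 0 = 142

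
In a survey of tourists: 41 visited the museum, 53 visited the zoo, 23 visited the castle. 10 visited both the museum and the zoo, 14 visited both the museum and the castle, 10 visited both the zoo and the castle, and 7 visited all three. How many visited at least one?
|A∪B∪C| = 41+53+23-10-14-10+7 = 90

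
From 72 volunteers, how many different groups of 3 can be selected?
C(72,3) = 72!/(3!×69!) = 59640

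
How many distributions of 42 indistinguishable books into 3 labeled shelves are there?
C(42+3-1, 3-1) = C(44, 2) = 946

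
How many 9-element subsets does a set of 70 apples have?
C(70,9) = 70!/(9!×61!) = 65033528560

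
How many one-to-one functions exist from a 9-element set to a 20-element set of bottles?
P(20,9) = 20!/(20-9)! = 60949324800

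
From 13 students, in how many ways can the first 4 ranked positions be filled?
P(13,4) = 13!/(13-4)! = 17160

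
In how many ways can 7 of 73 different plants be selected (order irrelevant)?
C(73,7) = 73!/(7!×66!) = 1629348612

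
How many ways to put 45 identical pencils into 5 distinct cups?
C(45+5-1, 5-1) = C(49, 4) = 211876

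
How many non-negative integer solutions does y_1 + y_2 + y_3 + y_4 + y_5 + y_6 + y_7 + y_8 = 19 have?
C(19+8-1, 8-1) = C(26, 7) = 657800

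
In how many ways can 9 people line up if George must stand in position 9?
Fix one position: (9-1)! = 40320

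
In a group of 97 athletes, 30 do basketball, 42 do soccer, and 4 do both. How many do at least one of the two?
|A∪B| = |A| + |B| - |A∩B| = 30 + 42 - 4 = 68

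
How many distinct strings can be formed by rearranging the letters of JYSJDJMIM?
9! / (1! × 2! × 1! × 1! × 1! × 3!) = 30240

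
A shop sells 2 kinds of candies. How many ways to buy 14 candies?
C(14+2-1, 2-1) = C(15, 1) = 15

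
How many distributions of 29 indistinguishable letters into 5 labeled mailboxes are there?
C(29+5-1, 5-1) = C(33, 4) = 40920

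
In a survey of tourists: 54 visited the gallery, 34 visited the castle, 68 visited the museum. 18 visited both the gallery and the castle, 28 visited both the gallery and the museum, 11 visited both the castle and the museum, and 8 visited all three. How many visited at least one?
|A∪B∪C| = 54+34+68-18-28-11+8 = 107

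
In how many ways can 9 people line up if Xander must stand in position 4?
Fix one position: (9-1)! = 40320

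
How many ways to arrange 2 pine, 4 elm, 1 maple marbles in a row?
7! / (2! × 4! × 1!) = 105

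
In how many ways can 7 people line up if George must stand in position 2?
Fix one position: (7-1)! = 720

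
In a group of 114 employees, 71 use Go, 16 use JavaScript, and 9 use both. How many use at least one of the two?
|A∪B| = |A| + |B| - |A∩B| = 71 + 16 - 9 = 78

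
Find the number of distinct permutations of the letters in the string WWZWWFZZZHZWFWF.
15! / (5! × 6! × 3! × 1!) = 2522520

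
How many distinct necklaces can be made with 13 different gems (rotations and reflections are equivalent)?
(13-1)!/2 = 479001600/2 = 239500800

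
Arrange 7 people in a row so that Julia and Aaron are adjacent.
Treat as block: (7-1)! × 2! = 720 × 2 = 1440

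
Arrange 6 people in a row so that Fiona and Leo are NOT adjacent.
Total - adjacent = 6! - (6-1)!×2 = 720 - 240 = 480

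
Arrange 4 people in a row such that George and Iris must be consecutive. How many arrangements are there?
Treat the 2 as one block: (4-2+1)! × 2! = 6 × 2 = 12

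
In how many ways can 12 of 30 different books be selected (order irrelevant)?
C(30,12) = 30!/(12!×18!) = 86493225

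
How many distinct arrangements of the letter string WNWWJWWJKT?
10! / (1! × 5! × 2! × 1! × 1!) = 15120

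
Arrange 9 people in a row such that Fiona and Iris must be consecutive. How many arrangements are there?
Treat the 2 as one block: (9-2+1)! × 2! = 40320 × 2 = 80640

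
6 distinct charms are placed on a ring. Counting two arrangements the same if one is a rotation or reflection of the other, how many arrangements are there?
(6-1)!/2 = 120/2 = 60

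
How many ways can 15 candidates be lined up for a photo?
15! = 1307674368000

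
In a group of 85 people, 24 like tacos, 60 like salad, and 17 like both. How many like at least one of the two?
|A∪B| = |A| + |B| - |A∩B| = 24 + 60 - 17 = 67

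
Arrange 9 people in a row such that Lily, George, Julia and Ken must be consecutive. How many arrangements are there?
Treat the 4 as one block: (9-4+1)! × 4! = 720 × 24 = 17280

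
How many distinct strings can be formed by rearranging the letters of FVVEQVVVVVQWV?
13! / (1! × 1! × 1! × 8! × 2!) = 77220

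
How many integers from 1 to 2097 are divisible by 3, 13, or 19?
⌊2097/3⌋+⌊2097/13⌋+⌊2097/19⌋ - ⌊2097/39⌋-⌊2097/57⌋-⌊2097/247⌋ + ⌊2097/741⌋ = 699+161+110 - 53-36-8 + 2 = 875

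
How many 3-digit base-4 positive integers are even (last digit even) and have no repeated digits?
Last∈{0,2}. Last=0: 6. Last nonzero: 1×2×P(2,1) = 4. Total = 10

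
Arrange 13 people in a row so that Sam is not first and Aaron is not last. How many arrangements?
By inclusion-exclusion: 13! - 2×(13-1)! + (13-2)! = 6227020800 - 958003200 + 39916800 = 5308934400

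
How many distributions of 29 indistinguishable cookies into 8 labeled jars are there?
C(29+8-1, 8-1) = C(36, 7) = 8347680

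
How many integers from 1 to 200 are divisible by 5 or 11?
⌊200/5⌋ + ⌊200/11⌋ - ⌊200/55⌋ = 40 + 18 - 3 = 55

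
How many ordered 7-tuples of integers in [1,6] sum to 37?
Coefficient of x^37 in (x + x² + ... + x^6)^7. By inclusion-exclusion on dice exceeding 6: Σ_j (-1)^j C(7,j)·C(37-1-6j, 6) = C(7,0)·C(36,6) - C(7,1)·C(30,6) + C(7,2)·C(24,6) - C(7,3)·C(18,6) + C(7,4)·C(12,6) - C(7,5)·C(6,6) = 1·1947792 - 7·593775 + 21·134596 - 35·18564 + 35·924 - 21·1 = 462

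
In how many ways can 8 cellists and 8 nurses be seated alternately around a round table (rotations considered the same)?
Fix one of the cellists: (8-1)! ways for the remaining cellists, × 8! ways for the nurses = 5040 × 40320 = 203212800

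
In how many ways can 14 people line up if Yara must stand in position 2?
Fix one position: (14-1)! = 6227020800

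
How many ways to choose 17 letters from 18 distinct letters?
C(18,17) = 18!/(17!×1!) = 18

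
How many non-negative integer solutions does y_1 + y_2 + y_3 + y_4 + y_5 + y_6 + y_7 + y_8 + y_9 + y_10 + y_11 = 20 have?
C(20+11-1, 11-1) = C(30, 10) = 30045015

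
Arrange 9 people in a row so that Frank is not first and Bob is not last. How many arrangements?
By inclusion-exclusion: 9! - 2×(9-1)! + (9-2)! = 362880 - 80640 + 5040 = 287280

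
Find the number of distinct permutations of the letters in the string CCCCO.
5! / (1! × 4!) = 5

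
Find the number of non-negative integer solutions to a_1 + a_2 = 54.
C(54+2-1, 2-1) = C(55, 1) = 55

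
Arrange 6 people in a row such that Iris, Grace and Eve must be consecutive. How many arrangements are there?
Treat the 3 as one block: (6-3+1)! × 3! = 24 × 6 = 144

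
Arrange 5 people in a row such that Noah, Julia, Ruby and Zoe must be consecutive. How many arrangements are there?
Treat the 4 as one block: (5-4+1)! × 4! = 2 × 24 = 48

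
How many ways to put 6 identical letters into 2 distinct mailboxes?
C(6+2-1, 2-1) = C(7, 1) = 7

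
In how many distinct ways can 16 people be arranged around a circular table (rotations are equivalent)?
Circular: fix one position, arrange the rest. (16-1)! = 1307674368000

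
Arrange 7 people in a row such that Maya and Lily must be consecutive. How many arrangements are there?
Treat the 2 as one block: (7-2+1)! × 2! = 720 × 2 = 1440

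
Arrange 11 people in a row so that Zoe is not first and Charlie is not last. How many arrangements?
By inclusion-exclusion: 11! - 2×(11-1)! + (11-2)! = 39916800 - 7257600 + 362880 = 33022080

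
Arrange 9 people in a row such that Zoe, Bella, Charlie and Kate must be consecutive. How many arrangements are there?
Treat the 4 as one block: (9-4+1)! × 4! = 720 × 24 = 17280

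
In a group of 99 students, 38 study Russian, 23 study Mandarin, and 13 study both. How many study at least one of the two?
|A∪B| = |A| + |B| - |A∩B| = 38 + 23 - 13 = 48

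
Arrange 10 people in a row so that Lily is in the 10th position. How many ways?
Fix one position: (10-1)! = 362880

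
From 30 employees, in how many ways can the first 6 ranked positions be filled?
P(30,6) = 30!/(30-6)! = 427518000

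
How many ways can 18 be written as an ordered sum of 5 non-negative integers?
C(18+5-1, 5-1) = C(22, 4) = 7315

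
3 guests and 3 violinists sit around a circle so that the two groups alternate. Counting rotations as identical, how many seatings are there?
Fix one of the guests: (3-1)! ways for the remaining guests, × 3! ways for the violinists = 2 × 6 = 12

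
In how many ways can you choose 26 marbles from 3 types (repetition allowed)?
C(26+3-1, 3-1) = C(28, 2) = 378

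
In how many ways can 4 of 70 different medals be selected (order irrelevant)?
C(70,4) = 70!/(4!×66!) = 916895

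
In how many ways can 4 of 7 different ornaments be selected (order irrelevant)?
C(7,4) = 7!/(4!×3!) = 35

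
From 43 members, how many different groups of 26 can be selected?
C(43,26) = 43!/(26!×17!) = 421171648758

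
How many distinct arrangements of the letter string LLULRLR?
7! / (1! × 2! × 4!) = 105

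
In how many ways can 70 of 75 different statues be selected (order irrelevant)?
C(75,70) = 75!/(70!×5!) = 17259390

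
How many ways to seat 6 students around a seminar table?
Circular: fix one position, arrange the rest. (6-1)! = 120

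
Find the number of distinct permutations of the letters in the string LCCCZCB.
7! / (1! × 1! × 1! × 4!) = 210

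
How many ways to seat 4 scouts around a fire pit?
Circular: fix one position, arrange the rest. (4-1)! = 6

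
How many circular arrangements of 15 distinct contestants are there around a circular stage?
Circular: fix one position, arrange the rest. (15-1)! = 87178291200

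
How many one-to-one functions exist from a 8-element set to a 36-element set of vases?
P(36,8) = 36!/(36-8)! = 1220096908800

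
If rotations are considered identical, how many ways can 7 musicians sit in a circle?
Circular: fix one position, arrange the rest. (7-1)! = 720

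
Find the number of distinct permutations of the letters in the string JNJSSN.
6! / (2! × 2! × 2!) = 90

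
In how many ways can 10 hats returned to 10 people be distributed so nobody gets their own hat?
!10 = Σ_{j=0}^{10} (-1)^j·10!/j! = 3628800 - 3628800 + 1814400 - 604800 + 151200 - 30240 + 5040 - 720 + 90 - 10 + 1 = 1334961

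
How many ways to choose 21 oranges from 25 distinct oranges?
C(25,21) = 25!/(21!×4!) = 12650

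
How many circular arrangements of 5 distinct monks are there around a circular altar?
Circular: fix one position, arrange the rest. (5-1)! = 24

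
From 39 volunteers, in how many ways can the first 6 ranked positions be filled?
P(39,6) = 39!/(39-6)! = 2349088560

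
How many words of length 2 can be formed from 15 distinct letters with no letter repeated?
P(15,2) = 15!/(15-2)! = 210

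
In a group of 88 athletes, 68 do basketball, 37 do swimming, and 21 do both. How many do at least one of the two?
|A∪B| = |A| + |B| - |A∩B| = 68 + 37 - 21 = 84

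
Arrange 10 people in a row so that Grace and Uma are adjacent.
Treat as block: (10-1)! × 2! = 362880 × 2 = 725760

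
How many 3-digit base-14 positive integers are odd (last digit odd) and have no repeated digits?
Last∈{1,3,5,7,9,11,13}. Last=0: 0. Last nonzero: 7×12×P(12,1) = 1008. Total = 1008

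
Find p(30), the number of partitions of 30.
Pentagonal recurrence p(n) = p(n-1) + p(n-2) - p(n-5) - p(n-7) + p(n-12) + p(n-15) - ... gives p(0..29) = 1, 1, 2, 3, 5, 7, 11, 15, 22, 30, 42, 56, 77, 101, 135, 176, 231, 297, 385, 490, 627, 792, 1002, 1255, 1575, 1958, 2436, 3010, 3718, 4565. p(30) = p(29) + p(28) - p(25) - p(23) + p(18) + p(15) - p(8) - p(4) = 4565 + 3718 - 1958 - 1255 + 385 + 176 - 22 - 5 = 5604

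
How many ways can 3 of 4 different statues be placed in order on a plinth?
P(4,3) = 4!/(4-3)! = 24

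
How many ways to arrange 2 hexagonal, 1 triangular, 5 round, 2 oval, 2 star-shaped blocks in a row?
12! / (2! × 1! × 5! × 2! × 2!) = 498960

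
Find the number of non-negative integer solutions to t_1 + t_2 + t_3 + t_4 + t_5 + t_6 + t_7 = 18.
C(18+7-1, 7-1) = C(24, 6) = 134596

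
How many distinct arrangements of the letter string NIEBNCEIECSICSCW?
16! / (1! × 3! × 2! × 3! × 2! × 4! × 1!) = 6054048000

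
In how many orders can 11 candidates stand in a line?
11! = 39916800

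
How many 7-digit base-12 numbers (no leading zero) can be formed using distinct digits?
First digit: 11 choices (nonzero). Then descending: 11 × 11 × 10 × 9 × 8 × 7 × 6 = 3659040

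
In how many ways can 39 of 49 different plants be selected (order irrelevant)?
C(49,39) = 49!/(39!×10!) = 8217822536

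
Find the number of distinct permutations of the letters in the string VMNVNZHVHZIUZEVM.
16! / (4! × 1! × 2! × 2! × 1! × 3! × 2! × 1!) = 18162144000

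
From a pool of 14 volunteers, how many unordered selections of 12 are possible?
C(14,12) = 14!/(12!×2!) = 91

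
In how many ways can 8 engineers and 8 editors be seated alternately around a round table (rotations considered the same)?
Fix one of the engineers: (8-1)! ways for the remaining engineers, × 8! ways for the editors = 5040 × 40320 = 203212800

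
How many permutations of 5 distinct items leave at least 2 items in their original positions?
Exactly j fixed points: C(5,j)·!(5-j); sum over j ≥ 2 (derangement numbers via !m = (m-1)·(!(m-1) + !(m-2)): !0..!3 = 1, 0, 1, 2). Σ_{j=2}^{5} C(5,j)·!(5-j) = C(5,2)·!3 + C(5,3)·!2 + C(5,4)·!1 + C(5,5)·!0 = 10·2 + 10·1 + 5·0 + 1·1 = 31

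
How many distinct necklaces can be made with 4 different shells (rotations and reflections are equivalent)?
(4-1)!/2 = 6/2 = 3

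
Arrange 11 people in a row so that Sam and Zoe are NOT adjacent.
Total - adjacent = 11! - (11-1)!×2 = 39916800 - 7257600 = 32659200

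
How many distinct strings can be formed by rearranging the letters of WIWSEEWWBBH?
11! / (2! × 1! × 1! × 1! × 2! × 4!) = 415800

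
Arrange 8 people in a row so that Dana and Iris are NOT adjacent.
Total - adjacent = 8! - (8-1)!×2 = 40320 - 10080 = 30240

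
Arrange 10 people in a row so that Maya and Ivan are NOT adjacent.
Total - adjacent = 10! - (10-1)!×2 = 3628800 - 725760 = 2903040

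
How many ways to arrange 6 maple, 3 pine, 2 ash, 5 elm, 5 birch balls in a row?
21! / (6! × 3! × 2! × 5! × 5!) = 410646075840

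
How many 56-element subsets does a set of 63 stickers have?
C(63,56) = 63!/(56!×7!) = 553270671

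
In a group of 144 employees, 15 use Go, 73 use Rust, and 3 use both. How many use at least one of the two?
|A∪B| = |A| + |B| - |A∩B| = 15 + 73 - 3 = 85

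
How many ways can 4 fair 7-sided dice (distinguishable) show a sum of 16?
Coefficient of x^16 in (x + x² + ... + x^7)^4. By inclusion-exclusion on dice exceeding 7: Σ_j (-1)^j C(4,j)·C(16-1-7j, 3) = C(4,0)·C(15,3) - C(4,1)·C(8,3) = 1·455 - 4·56 = 231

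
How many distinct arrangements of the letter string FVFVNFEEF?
9! / (1! × 2! × 4! × 2!) = 3780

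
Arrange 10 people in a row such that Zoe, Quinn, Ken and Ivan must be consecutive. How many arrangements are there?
Treat the 4 as one block: (10-4+1)! × 4! = 5040 × 24 = 120960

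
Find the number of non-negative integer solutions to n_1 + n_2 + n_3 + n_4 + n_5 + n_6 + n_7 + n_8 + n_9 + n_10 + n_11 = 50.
C(50+11-1, 11-1) = C(60, 10) = 75394027566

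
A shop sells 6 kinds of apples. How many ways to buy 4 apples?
C(4+6-1, 6-1) = C(9, 5) = 126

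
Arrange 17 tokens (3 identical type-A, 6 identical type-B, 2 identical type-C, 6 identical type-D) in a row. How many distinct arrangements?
17! / (3! × 6! × 2! × 6!) = 57177120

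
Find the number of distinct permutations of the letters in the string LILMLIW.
7! / (1! × 1! × 3! × 2!) = 420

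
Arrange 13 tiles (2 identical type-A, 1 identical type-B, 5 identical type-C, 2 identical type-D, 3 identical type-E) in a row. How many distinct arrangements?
13! / (2! × 1! × 5! × 2! × 3!) = 2162160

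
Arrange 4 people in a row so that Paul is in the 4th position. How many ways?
Fix one position: (4-1)! = 6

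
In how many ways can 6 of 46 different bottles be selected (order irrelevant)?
C(46,6) = 46!/(6!×40!) = 9366819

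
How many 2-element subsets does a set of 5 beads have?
C(5,2) = 5!/(2!×3!) = 10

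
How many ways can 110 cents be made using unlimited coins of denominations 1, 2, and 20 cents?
Coefficient of x^110 in 1/(1-x^1) · 1/(1-x^2) · 1/(1-x^20). Case on j = number of 20-cent coins (j = 0..5); remainder r = 110 - 20j is made from {1,2} in ⌊r/2⌋+1 ways. r = 110, 90, 70, 50, 30, 10 → 56 + 46 + 36 + 26 + 16 + 6 = 186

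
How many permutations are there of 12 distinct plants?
12! = 479001600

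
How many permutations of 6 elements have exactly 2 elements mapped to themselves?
Choose the 2 fixed points C(6,2) = 15, derange the rest: !4 = Σ_{j=0}^{4} (-1)^j·4!/j! = 24 - 24 + 12 - 4 + 1 = 9. Product = 15 × 9 = 135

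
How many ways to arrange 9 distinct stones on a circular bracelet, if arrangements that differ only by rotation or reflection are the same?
(9-1)!/2 = 40320/2 = 20160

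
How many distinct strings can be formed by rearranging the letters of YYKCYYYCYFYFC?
13! / (2! × 3! × 1! × 7!) = 102960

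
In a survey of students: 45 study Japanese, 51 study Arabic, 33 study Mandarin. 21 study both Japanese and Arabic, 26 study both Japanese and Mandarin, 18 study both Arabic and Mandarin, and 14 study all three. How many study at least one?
|A∪B∪C| = 45+51+33-21-26-18+14 = 78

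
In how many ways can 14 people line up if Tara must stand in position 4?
Fix one position: (14-1)! = 6227020800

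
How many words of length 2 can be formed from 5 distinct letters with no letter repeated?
P(5,2) = 5!/(5-2)! = 20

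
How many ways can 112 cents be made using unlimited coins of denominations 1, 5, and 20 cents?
Coefficient of x^112 in 1/(1-x^1) · 1/(1-x^5) · 1/(1-x^20). Case on j = number of 20-cent coins (j = 0..5); remainder r = 112 - 20j is made from {1,5} in ⌊r/5⌋+1 ways. r = 112, 92, 72, 52, 32, 12 → 23 + 19 + 15 + 11 + 7 + 3 = 78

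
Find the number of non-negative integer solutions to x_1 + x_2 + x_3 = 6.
C(6+3-1, 3-1) = C(8, 2) = 28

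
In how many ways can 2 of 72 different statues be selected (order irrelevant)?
C(72,2) = 72!/(2!×70!) = 2556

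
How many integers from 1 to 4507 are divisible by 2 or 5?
⌊4507/2⌋ + ⌊4507/5⌋ - ⌊4507/10⌋ = 2253 + 901 - 450 = 2704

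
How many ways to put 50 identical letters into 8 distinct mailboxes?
C(50+8-1, 8-1) = C(57, 7) = 264385836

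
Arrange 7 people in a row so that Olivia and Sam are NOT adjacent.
Total - adjacent = 7! - (7-1)!×2 = 5040 - 1440 = 3600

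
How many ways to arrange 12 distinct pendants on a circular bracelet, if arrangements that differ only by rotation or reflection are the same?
(12-1)!/2 = 39916800/2 = 19958400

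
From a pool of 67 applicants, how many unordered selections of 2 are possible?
C(67,2) = 67!/(2!×65!) = 2211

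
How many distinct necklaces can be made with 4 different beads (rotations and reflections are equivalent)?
(4-1)!/2 = 6/2 = 3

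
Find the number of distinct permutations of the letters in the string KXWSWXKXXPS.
11! / (2! × 1! × 2! × 2! × 4!) = 207900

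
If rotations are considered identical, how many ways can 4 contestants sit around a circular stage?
Circular: fix one position, arrange the rest. (4-1)! = 6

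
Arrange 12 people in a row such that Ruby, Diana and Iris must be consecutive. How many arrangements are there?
Treat the 3 as one block: (12-3+1)! × 3! = 3628800 × 6 = 21772800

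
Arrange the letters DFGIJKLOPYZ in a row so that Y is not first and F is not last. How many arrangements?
By inclusion-exclusion: 11! - 2×(11-1)! + (11-2)! = 39916800 - 7257600 + 362880 = 33022080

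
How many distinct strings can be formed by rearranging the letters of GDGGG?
5! / (1! × 4!) = 5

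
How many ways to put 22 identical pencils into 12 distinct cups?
C(22+12-1, 12-1) = C(33, 11) = 193536720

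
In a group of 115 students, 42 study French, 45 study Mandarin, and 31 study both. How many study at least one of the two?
|A∪B| = |A| + |B| - |A∩B| = 42 + 45 - 31 = 56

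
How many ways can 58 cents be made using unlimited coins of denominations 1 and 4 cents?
Coefficient of x^58 in 1/(1-x^1) · 1/(1-x^4). Use j coins of 4 for j = 0..⌊58/4⌋ = 14, the rest in 1s: 14 + 1 = 15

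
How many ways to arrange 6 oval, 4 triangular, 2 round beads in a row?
12! / (6! × 4! × 2!) = 13860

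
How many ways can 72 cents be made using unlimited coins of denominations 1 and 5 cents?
Coefficient of x^72 in 1/(1-x^1) · 1/(1-x^5). Use j coins of 5 for j = 0..⌊72/5⌋ = 14, the rest in 1s: 14 + 1 = 15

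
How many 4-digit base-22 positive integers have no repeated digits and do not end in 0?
Last digit: 21 nonzero choices. First digit: 20 (nonzero, ≠last). Middle 2: P(20,2) = 380. Total = 159600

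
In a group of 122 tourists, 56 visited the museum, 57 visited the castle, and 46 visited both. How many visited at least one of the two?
|A∪B| = |A| + |B| - |A∩B| = 56 + 57 - 46 = 67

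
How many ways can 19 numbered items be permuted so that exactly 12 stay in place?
Choose the 12 fixed points C(19,12) = 50388, derange the rest: !7 = Σ_{j=0}^{7} (-1)^j·7!/j! = 5040 - 5040 + 2520 - 840 + 210 - 42 + 7 - 1 = 1854. Product = 50388 × 1854 = 93419352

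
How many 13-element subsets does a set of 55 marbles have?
C(55,13) = 55!/(13!×42!) = 1451182990950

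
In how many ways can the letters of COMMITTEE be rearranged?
9! / (1! × 1! × 2! × 1! × 2! × 2!) = 45360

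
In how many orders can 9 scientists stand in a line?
9! = 362880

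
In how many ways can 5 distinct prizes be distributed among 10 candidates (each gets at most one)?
P(10,5) = 10!/(10-5)! = 30240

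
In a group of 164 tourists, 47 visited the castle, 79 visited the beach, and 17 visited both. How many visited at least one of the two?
|A∪B| = |A| + |B| - |A∩B| = 47 + 79 - 17 = 109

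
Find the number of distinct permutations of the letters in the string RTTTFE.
6! / (1! × 1! × 3! × 1!) = 120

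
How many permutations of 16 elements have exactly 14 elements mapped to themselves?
Choose the 14 fixed points C(16,14) = 120, derange the rest: !2 = Σ_{j=0}^{2} (-1)^j·2!/j! = 2 - 2 + 1 = 1. Product = 120 × 1 = 120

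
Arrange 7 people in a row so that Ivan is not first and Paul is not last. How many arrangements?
By inclusion-exclusion: 7! - 2×(7-1)! + (7-2)! = 5040 - 1440 + 120 = 3720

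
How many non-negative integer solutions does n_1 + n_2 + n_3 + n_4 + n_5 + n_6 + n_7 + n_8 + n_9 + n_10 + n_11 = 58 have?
C(58+11-1, 11-1) = C(68, 10) = 290752384208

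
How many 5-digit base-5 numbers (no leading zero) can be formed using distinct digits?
First digit: 4 choices (nonzero). Then descending: 4 × 4 × 3 × 2 × 1 = 96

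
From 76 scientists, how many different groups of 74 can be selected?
C(76,74) = 76!/(74!×2!) = 2850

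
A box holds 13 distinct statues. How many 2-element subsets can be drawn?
C(13,2) = 13!/(2!×11!) = 78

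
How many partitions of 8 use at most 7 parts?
By conjugation, equals partitions of 8 into parts ≤ 7. Let r_j(i) = number of partitions of i into parts ≤ j, for i = 0..8. r_1(i) = 1 for all i; r_j(i) = r_{j-1}(i) + r_j(i-j). Rows j = 2..7: ≤2: 1 1 2 2 3 3 4 4 5; ≤3: 1 1 2 3 4 5 7 8 10; ≤4: 1 1 2 3 5 6 9 11 15; ≤5: 1 1 2 3 5 7 10 13 18; ≤6: 1 1 2 3 5 7 11 14 20; ≤7: 1 1 2 3 5 7 11 15 21. r_7(8) = 21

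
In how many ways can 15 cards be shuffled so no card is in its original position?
!15 = Σ_{j=0}^{15} (-1)^j·15!/j! = 1307674368000 - 1307674368000 + 653837184000 - 217945728000 + 54486432000 - 10897286400 + 1816214400 - 259459200 + 32432400 - 3603600 + 360360 - 32760 + 2730 - 210 + 15 - 1 = 481066515734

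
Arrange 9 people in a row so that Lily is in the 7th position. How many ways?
Fix one position: (9-1)! = 40320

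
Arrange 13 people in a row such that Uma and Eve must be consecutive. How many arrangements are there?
Treat the 2 as one block: (13-2+1)! × 2! = 479001600 × 2 = 958003200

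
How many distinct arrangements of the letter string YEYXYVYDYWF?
11! / (1! × 5! × 1! × 1! × 1! × 1! × 1!) = 332640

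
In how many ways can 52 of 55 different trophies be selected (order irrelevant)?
C(55,52) = 55!/(52!×3!) = 26235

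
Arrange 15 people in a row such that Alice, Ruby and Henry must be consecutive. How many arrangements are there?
Treat the 3 as one block: (15-3+1)! × 3! = 6227020800 × 6 = 37362124800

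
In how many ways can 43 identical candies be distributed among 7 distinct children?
C(43+7-1, 7-1) = C(49, 6) = 13983816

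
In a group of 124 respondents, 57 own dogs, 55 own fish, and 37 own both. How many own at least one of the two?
|A∪B| = |A| + |B| - |A∩B| = 57 + 55 - 37 = 75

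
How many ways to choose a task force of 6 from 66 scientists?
C(66,6) = 66!/(6!×60!) = 90858768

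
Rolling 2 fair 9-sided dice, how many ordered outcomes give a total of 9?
Coefficient of x^9 in (x + x² + ... + x^9)^2. By inclusion-exclusion on dice exceeding 9: Σ_j (-1)^j C(2,j)·C(9-1-9j, 1) = C(2,0)·C(8,1) = 1·8 = 8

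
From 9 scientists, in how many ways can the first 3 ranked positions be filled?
P(9,3) = 9!/(9-3)! = 504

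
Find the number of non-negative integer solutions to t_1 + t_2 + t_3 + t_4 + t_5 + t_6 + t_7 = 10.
C(10+7-1, 7-1) = C(16, 6) = 8008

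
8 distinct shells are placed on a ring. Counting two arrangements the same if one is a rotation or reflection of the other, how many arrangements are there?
(8-1)!/2 = 5040/2 = 2520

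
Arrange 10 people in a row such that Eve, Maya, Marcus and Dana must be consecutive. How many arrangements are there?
Treat the 4 as one block: (10-4+1)! × 4! = 5040 × 24 = 120960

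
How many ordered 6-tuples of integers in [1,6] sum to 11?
Coefficient of x^11 in (x + x² + ... + x^6)^6. By inclusion-exclusion on dice exceeding 6: Σ_j (-1)^j C(6,j)·C(11-1-6j, 5) = C(6,0)·C(10,5) = 1·252 = 252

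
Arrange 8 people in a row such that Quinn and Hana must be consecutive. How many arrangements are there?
Treat the 2 as one block: (8-2+1)! × 2! = 5040 × 2 = 10080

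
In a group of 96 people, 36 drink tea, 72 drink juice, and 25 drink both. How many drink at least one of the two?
|A∪B| = |A| + |B| - |A∩B| = 36 + 72 - 25 = 83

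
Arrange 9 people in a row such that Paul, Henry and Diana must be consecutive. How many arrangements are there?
Treat the 3 as one block: (9-3+1)! × 3! = 5040 × 6 = 30240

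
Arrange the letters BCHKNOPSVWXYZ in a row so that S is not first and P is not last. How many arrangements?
By inclusion-exclusion: 13! - 2×(13-1)! + (13-2)! = 6227020800 - 958003200 + 39916800 = 5308934400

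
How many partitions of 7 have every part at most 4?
Let r_j(i) = number of partitions of i into parts ≤ j, for i = 0..7. r_1(i) = 1 for all i; r_j(i) = r_{j-1}(i) + r_j(i-j). Rows j = 2..4: ≤2: 1 1 2 2 3 3 4 4; ≤3: 1 1 2 3 4 5 7 8; ≤4: 1 1 2 3 5 6 9 11. r_4(7) = 11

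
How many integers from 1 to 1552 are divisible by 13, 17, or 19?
⌊1552/13⌋+⌊1552/17⌋+⌊1552/19⌋ - ⌊1552/221⌋-⌊1552/247⌋-⌊1552/323⌋ + ⌊1552/4199⌋ = 119+91+81 - 7-6-4 + 0 = 274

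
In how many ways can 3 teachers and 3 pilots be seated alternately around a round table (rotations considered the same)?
Fix one of the teachers: (3-1)! ways for the remaining teachers, × 3! ways for the pilots = 2 × 6 = 12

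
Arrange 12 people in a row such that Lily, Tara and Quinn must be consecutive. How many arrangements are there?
Treat the 3 as one block: (12-3+1)! × 3! = 3628800 × 6 = 21772800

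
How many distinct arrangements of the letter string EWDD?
4! / (2! × 1! × 1!) = 12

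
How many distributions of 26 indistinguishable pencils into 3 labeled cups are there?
C(26+3-1, 3-1) = C(28, 2) = 378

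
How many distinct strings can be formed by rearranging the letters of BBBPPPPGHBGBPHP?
15! / (6! × 5! × 2! × 2!) = 3783780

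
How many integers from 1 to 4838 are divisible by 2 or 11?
⌊4838/2⌋ + ⌊4838/11⌋ - ⌊4838/22⌋ = 2419 + 439 - 219 = 2639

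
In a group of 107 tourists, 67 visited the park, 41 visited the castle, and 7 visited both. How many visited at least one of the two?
|A∪B| = |A| + |B| - |A∩B| = 67 + 41 - 7 = 101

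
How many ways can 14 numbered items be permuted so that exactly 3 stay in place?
Choose the 3 fixed points C(14,3) = 364, derange the rest: !11 = Σ_{j=0}^{11} (-1)^j·11!/j! = 39916800 - 39916800 + 19958400 - 6652800 + 1663200 - 332640 + 55440 - 7920 + 990 - 110 + 11 - 1 = 14684570. Product = 364 × 14684570 = 5345183480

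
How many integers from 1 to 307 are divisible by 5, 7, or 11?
⌊307/5⌋+⌊307/7⌋+⌊307/11⌋ - ⌊307/35⌋-⌊307/55⌋-⌊307/77⌋ + ⌊307/385⌋ = 61+43+27 - 8-5-3 + 0 = 115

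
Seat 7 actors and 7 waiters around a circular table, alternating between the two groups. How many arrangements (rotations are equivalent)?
Fix one of the actors: (7-1)! ways for the remaining actors, × 7! ways for the waiters = 720 × 5040 = 3628800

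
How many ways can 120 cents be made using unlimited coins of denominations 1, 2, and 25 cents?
Coefficient of x^120 in 1/(1-x^1) · 1/(1-x^2) · 1/(1-x^25). Case on j = number of 25-cent coins (j = 0..4); remainder r = 120 - 25j is made from {1,2} in ⌊r/2⌋+1 ways. r = 120, 95, 70, 45, 20 → 61 + 48 + 36 + 23 + 11 = 179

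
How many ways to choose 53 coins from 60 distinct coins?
C(60,53) = 60!/(53!×7!) = 386206920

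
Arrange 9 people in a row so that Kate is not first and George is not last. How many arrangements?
By inclusion-exclusion: 9! - 2×(9-1)! + (9-2)! = 362880 - 80640 + 5040 = 287280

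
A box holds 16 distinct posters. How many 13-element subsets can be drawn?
C(16,13) = 16!/(13!×3!) = 560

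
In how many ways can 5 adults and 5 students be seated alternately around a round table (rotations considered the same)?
Fix one of the adults: (5-1)! ways for the remaining adults, × 5! ways for the students = 24 × 120 = 2880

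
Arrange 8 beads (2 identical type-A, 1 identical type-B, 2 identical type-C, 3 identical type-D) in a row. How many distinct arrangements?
8! / (2! × 1! × 2! × 3!) = 1680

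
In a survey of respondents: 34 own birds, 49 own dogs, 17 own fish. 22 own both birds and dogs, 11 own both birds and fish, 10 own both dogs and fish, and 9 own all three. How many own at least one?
|A∪B∪C| = 34+49+17-22-11-10+9 = 66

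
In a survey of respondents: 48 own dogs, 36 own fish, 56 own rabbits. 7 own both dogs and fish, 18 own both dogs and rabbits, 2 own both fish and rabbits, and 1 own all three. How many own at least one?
|A∪B∪C| = 48+36+56-7-18-2+1 = 114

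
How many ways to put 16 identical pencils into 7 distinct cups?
C(16+7-1, 7-1) = C(22, 6) = 74613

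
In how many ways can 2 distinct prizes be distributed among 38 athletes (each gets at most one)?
P(38,2) = 38!/(38-2)! = 1406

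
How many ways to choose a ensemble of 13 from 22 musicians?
C(22,13) = 22!/(13!×9!) = 497420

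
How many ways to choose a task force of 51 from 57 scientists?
C(57,51) = 57!/(51!×6!) = 36288252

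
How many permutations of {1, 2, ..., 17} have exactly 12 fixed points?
Choose the 12 fixed points C(17,12) = 6188, derange the rest: !5 = Σ_{j=0}^{5} (-1)^j·5!/j! = 120 - 120 + 60 - 20 + 5 - 1 = 44. Product = 6188 × 44 = 272272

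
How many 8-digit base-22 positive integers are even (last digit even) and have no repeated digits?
Last∈{0,2,4,6,8,10,12,14,16,18,20}. Last=0: 586051200. Last nonzero: 10×20×P(20,6) = 5581440000. Total = 6167491200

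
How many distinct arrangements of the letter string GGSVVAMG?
8! / (1! × 1! × 1! × 2! × 3!) = 3360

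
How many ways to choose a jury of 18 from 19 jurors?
C(19,18) = 19!/(18!×1!) = 19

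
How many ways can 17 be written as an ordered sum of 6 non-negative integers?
C(17+6-1, 6-1) = C(22, 5) = 26334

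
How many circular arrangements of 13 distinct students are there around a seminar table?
Circular: fix one position, arrange the rest. (13-1)! = 479001600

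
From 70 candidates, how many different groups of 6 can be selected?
C(70,6) = 70!/(6!×64!) = 131115985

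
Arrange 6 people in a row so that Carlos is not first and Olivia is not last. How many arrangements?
By inclusion-exclusion: 6! - 2×(6-1)! + (6-2)! = 720 - 240 + 24 = 504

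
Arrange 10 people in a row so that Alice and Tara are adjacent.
Treat as block: (10-1)! × 2! = 362880 × 2 = 725760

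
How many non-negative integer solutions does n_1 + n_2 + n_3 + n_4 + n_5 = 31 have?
C(31+5-1, 5-1) = C(35, 4) = 52360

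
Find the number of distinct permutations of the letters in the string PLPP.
4! / (1! × 3!) = 4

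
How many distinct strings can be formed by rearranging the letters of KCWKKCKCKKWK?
12! / (2! × 3! × 7!) = 7920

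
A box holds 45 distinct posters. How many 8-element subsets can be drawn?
C(45,8) = 45!/(8!×37!) = 215553195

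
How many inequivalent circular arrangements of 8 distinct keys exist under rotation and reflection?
(8-1)!/2 = 5040/2 = 2520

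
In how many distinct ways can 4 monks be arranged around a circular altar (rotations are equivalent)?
Circular: fix one position, arrange the rest. (4-1)! = 6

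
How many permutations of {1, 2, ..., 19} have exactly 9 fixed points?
Choose the 9 fixed points C(19,9) = 92378, derange the rest: !10 = Σ_{j=0}^{10} (-1)^j·10!/j! = 3628800 - 3628800 + 1814400 - 604800 + 151200 - 30240 + 5040 - 720 + 90 - 10 + 1 = 1334961. Product = 92378 × 1334961 = 123321027258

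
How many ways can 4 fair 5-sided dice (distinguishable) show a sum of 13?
Coefficient of x^13 in (x + x² + ... + x^5)^4. By inclusion-exclusion on dice exceeding 5: Σ_j (-1)^j C(4,j)·C(13-1-5j, 3) = C(4,0)·C(12,3) - C(4,1)·C(7,3) = 1·220 - 4·35 = 80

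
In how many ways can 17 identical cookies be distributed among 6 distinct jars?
C(17+6-1, 6-1) = C(22, 5) = 26334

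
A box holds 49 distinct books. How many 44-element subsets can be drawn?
C(49,44) = 49!/(44!×5!) = 1906884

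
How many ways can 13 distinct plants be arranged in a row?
13! = 6227020800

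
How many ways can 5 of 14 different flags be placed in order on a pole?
P(14,5) = 14!/(14-5)! = 240240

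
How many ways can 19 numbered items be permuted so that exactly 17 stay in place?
Choose the 17 fixed points C(19,17) = 171, derange the rest: !2 = Σ_{j=0}^{2} (-1)^j·2!/j! = 2 - 2 + 1 = 1. Product = 171 × 1 = 171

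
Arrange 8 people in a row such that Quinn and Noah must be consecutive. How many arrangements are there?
Treat the 2 as one block: (8-2+1)! × 2! = 5040 × 2 = 10080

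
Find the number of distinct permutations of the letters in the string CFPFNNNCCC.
10! / (2! × 3! × 1! × 4!) = 12600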